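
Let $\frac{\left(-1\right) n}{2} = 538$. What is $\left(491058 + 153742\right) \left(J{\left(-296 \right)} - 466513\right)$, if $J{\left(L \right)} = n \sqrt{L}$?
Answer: $-300807582400 - 1387609600 i \sqrt{74} \approx -3.0081 \cdot 10^{11} - 1.1937 \cdot 10^{10} i$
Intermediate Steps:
$n = -1076$ ($n = \left(-2\right) 538 = -1076$)
$J{\left(L \right)} = - 1076 \sqrt{L}$
$\left(491058 + 153742\right) \left(J{\left(-296 \right)} - 466513\right) = \left(491058 + 153742\right) \left(- 1076 \sqrt{-296} - 466513\right) = 644800 \left(- 1076 \cdot 2 i \sqrt{74} - 466513\right) = 644800 \left(- 2152 i \sqrt{74} - 466513\right) = 644800 \left(-466513 - 2152 i \sqrt{74}\right) = -300807582400 - 1387609600 i \sqrt{74}$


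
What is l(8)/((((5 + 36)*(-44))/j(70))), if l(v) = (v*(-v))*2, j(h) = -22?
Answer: -64/41 ≈ -1.5610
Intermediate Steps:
l(v) = -2*v² (l(v) = -v²*2 = -2*v²)
l(8)/((((5 + 36)*(-44))/j(70))) = (-2*8²)/((((5 + 36)*(-44))/(-22))) = (-2*64)/(((41*(-44))*(-1/22))) = -128/((-1804*(-1/22))) = -128/82 = -128*1/82 = -64/41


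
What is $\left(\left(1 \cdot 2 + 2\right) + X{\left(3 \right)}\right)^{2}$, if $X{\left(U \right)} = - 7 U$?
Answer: $289$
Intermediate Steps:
$\left(\left(1 \cdot 2 + 2\right) + X{\left(3 \right)}\right)^{2} = \left(\left(1 \cdot 2 + 2\right) - 21\right)^{2} = \left(\left(2 + 2\right) - 21\right)^{2} = \left(4 - 21\right)^{2} = \left(-17\right)^{2} = 289$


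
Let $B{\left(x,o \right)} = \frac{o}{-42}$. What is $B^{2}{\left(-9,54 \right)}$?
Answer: $\frac{81}{49} \approx 1.6531$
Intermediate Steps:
$B{\left(x,o \right)} = - \frac{o}{42}$ ($B{\left(x,o \right)} = o \left(- \frac{1}{42}\right) = - \frac{o}{42}$)
$B^{2}{\left(-9,54 \right)} = \left(\left(- \frac{1}{42}\right) 54\right)^{2} = \left(- \frac{9}{7}\right)^{2} = \frac{81}{49}$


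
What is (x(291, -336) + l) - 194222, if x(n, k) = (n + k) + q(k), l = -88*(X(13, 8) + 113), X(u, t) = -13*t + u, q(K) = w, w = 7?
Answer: -196196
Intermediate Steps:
q(K) = 7
X(u, t) = u - 13*t
l = -1936 (l = -88*((13 - 13*8) + 113) = -88*((13 - 104) + 113) = -88*(-91 + 113) = -88*22 = -1936)
x(n, k) = 7 + k + n (x(n, k) = (n + k) + 7 = (k + n) + 7 = 7 + k + n)
(x(291, -336) + l) - 194222 = ((7 - 336 + 291) - 1936) - 194222 = (-38 - 1936) - 194222 = -1974 - 194222 = -196196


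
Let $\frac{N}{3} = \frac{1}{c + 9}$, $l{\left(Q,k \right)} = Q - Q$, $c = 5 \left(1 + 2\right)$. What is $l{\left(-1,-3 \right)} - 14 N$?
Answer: $- \frac{7}{4} \approx -1.75$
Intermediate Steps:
$c = 15$ ($c = 5 \cdot 3 = 15$)
$l{\left(Q,k \right)} = 0$
$N = \frac{1}{8}$ ($N = \frac{3}{15 + 9} = \frac{3}{24} = 3 \cdot \frac{1}{24} = \frac{1}{8} \approx 0.125$)
$l{\left(-1,-3 \right)} - 14 N = 0 - \frac{7}{4} = - \frac{7}{4}$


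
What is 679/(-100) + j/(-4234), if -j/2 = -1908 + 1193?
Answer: -1508943/211700 ≈ -7.1277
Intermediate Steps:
j = 1430 (j = -2*(-1908 + 1193) = -2*(-715) = 1430)
679/(-100) + j/(-4234) = 679/(-100) + 1430/(-4234) = 679*(-1/100) + 1430*(-1/4234) = -679/100 - 715/2117 = -1508943/211700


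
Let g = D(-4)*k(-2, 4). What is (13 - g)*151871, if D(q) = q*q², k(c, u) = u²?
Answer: 157490227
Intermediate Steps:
D(q) = q³
g = -1024 (g = (-4)³*4² = -64*16 = -1024)
(13 - g)*151871 = (13 - 1*(-1024))*151871 = (13 + 1024)*151871 = 1037*151871 = 157490227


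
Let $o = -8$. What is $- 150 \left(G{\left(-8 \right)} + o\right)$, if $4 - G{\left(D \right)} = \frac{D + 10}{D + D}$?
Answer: $\frac{2325}{4} \approx 581.25$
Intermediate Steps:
$G{\left(D \right)} = 4 - \frac{10 + D}{2 D}$ ($G{\left(D \right)} = 4 - \frac{D + 10}{D + D} = 4 - \frac{10 + D}{2 D}$)
$- 150 \left(G{\left(-8 \right)} + o\right) = - 150 \left(\left(\frac{7}{2} - \frac{5}{-8}\right) - 8\right) = - 150 \left(\left(\frac{7}{2} - - \frac{5}{8}\right) - 8\right) = - 150 \left(\left(\frac{7}{2} + \frac{5}{8}\right) - 8\right) = - 150 \left(\frac{33}{8} - 8\right) = \left(-150\right) \left(- \frac{31}{8}\right) = \frac{2325}{4}$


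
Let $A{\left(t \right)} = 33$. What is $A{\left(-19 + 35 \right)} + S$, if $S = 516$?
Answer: $549$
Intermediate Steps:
$A{\left(-19 + 35 \right)} + S = 33 + 516 = 549$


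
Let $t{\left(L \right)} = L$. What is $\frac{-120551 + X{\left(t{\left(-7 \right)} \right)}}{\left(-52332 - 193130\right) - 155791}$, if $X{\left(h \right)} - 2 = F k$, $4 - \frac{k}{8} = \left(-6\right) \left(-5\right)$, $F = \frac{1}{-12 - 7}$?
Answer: $\frac{2290223}{7623807} \approx 0.3004$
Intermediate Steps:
$F = - \frac{1}{19}$ ($F = \frac{1}{-19} = - \frac{1}{19} \approx -0.052632$)
$k = -208$ ($k = 32 - 8 \left(\left(-6\right) \left(-5\right)\right) = 32 - 240 = -208$)
$X{\left(h \right)} = \frac{246}{19}$ ($X{\left(h \right)} = 2 - - \frac{208}{19} = 2 + \frac{208}{19} = \frac{246}{19}$)
$\frac{-120551 + X{\left(t{\left(-7 \right)} \right)}}{\left(-52332 - 193130\right) - 155791} = \frac{-120551 + \frac{246}{19}}{\left(-52332 - 193130\right) - 155791} = - \frac{2290223}{19 \left(\left(-52332 - 193130\right) - 155791\right)} = - \frac{2290223}{19 \left(-245462 - 155791\right)} = - \frac{2290223}{19 \left(-401253\right)} = \left(- \frac{2290223}{19}\right) \left(- \frac{1}{401253}\right) = \frac{2290223}{7623807}$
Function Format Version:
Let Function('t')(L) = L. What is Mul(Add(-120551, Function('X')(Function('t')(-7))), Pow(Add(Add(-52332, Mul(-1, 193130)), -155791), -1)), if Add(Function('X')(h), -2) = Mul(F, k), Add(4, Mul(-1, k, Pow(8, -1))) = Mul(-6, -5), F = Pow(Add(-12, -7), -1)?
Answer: Rational(2290223, 7623807) ≈ 0.30040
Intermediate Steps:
F = Rational(-1, 19) (F = Pow(-19, -1) = Rational(-1, 19) ≈ -0.052632)
k = -208 (k = Add(32, Mul(-8, Mul(-6, -5))) = Add(32, Mul(-8, 30)) = Add(32, -240) = -208)
Function('X')(h) = Rational(246, 19) (Function('X')(h) = Add(2, Mul(Rational(-1, 19), -208)) = Add(2, Rational(208, 19)) = Rational(246, 19))
Mul(Add(-120551, Function('X')(Function('t')(-7))), Pow(Add(Add(-52332, Mul(-1, 193130)), -155791), -1)) = Mul(Add(-120551, Rational(246, 19)), Pow(Add(Add(-52332, Mul(-1, 193130)), -155791), -1)) = Mul(Rational(-2290223, 19), Pow(Add(Add(-52332, -193130), -155791), -1)) = Mul(Rational(-2290223, 19), Pow(Add(-245462, -155791), -1)) = Mul(Rational(-2290223, 19), Pow(-401253, -1)) = Mul(Rational(-2290223, 19), Rational(-1, 401253)) = Rational(2290223, 7623807)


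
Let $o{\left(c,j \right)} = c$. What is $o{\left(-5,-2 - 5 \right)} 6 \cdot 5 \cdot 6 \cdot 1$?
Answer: $-900$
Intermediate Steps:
$o{\left(-5,-2 - 5 \right)} 6 \cdot 5 \cdot 6 \cdot 1 = - 5 \cdot 6 \cdot 5 \cdot 6 \cdot 1 = - 5 \cdot 30 \cdot 6 \cdot 1 = \left(-5\right) 180 \cdot 1 = \left(-900\right) 1 = -900$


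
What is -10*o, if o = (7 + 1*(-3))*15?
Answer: -600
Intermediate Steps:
o = 60 (o = (7 - 3)*15 = 4*15 = 60)
-10*o = -10*60 = -600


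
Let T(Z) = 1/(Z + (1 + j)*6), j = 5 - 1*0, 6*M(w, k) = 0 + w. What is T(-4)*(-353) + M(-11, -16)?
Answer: -1235/96 ≈ -12.865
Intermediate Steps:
M(w, k) = w/6 (M(w, k) = (0 + w)/6 = w/6)
j = 5 (j = 5 + 0 = 5)
T(Z) = 1/(36 + Z) (T(Z) = 1/(Z + (1 + 5)*6) = 1/(Z + 6*6) = 1/(Z + 36) = 1/(36 + Z))
T(-4)*(-353) + M(-11, -16) = -353/(36 - 4) + (⅙)*(-11) = -353/32 - 11/6 = -1235/96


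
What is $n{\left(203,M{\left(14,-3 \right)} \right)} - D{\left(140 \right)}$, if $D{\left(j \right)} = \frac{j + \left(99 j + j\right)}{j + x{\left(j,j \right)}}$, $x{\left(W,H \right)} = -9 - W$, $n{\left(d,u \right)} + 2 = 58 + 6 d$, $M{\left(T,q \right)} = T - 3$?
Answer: $\frac{25606}{9} \approx 2845.1$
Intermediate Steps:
$M{\left(T,q \right)} = -3 + T$
$n{\left(d,u \right)} = 56 + 6 d$ ($n{\left(d,u \right)} = -2 + \left(58 + 6 d\right) = 56 + 6 d$)
$D{\left(j \right)} = - \frac{101 j}{9}$ ($D{\left(j \right)} = \frac{j + \left(99 j + j\right)}{j - \left(9 + j\right)} = \frac{j + 100 j}{-9} = 101 j \left(- \frac{1}{9}\right) = - \frac{101 j}{9}$)
$n{\left(203,M{\left(14,-3 \right)} \right)} - D{\left(140 \right)} = \left(56 + 6 \cdot 203\right) - \left(- \frac{101}{9}\right) 140 = \left(56 + 1218\right) - - \frac{14140}{9} = 1274 + \frac{14140}{9} = \frac{25606}{9}$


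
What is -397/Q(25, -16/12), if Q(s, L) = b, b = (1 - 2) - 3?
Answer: 397/4 ≈ 99.250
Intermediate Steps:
b = -4 (b = -1 - 3 = -4)
Q(s, L) = -4
-397/Q(25, -16/12) = -397/(-4) = -397*(-¼) = 397/4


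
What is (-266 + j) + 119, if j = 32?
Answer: -115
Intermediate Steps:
(-266 + j) + 119 = (-266 + 32) + 119 = -234 + 119 = -115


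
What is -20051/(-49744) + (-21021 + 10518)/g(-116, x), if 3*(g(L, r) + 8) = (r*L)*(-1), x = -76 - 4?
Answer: 219242275/57852272 ≈ 3.7897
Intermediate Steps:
x = -80
g(L, r) = -8 - L*r/3 (g(L, r) = -8 + ((r*L)*(-1))/3 = -8 + ((L*r)*(-1))/3 = -8 + (-L*r)/3 = -8 - L*r/3)
-20051/(-49744) + (-21021 + 10518)/g(-116, x) = -20051/(-49744) + (-21021 + 10518)/(-8 - ⅓*(-116)*(-80)) = -20051*(-1/49744) - 10503/(-8 - 9280/3) = 20051/49744 - 10503/(-9304/3) = 20051/49744 - 10503*(-3/9304) = 20051/49744 + 31509/9304 = 219242275/57852272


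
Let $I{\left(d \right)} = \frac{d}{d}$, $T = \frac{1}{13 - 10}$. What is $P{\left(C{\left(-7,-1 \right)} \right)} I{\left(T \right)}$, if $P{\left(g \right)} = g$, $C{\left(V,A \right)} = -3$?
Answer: $-3$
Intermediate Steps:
$T = \frac{1}{3} \approx 0.33333$
$I{\left(d \right)} = 1$
$P{\left(C{\left(-7,-1 \right)} \right)} I{\left(T \right)} = \left(-3\right) 1 = -3$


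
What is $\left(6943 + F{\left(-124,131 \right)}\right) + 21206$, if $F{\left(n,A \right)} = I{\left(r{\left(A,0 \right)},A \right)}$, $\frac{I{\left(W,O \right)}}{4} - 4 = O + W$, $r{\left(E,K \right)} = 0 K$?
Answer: $28689$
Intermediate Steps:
$r{\left(E,K \right)} = 0$
$I{\left(W,O \right)} = 16 + 4 O + 4 W$ ($I{\left(W,O \right)} = 16 + 4 \left(O + W\right) = 16 + \left(4 O + 4 W\right) = 16 + 4 O + 4 W$)
$F{\left(n,A \right)} = 16 + 4 A$ ($F{\left(n,A \right)} = 16 + 4 A + 4 \cdot 0 = 16 + 4 A + 0 = 16 + 4 A$)
$\left(6943 + F{\left(-124,131 \right)}\right) + 21206 = \left(6943 + \left(16 + 4 \cdot 131\right)\right) + 21206 = \left(6943 + \left(16 + 524\right)\right) + 21206 = \left(6943 + 540\right) + 21206 = 7483 + 21206 = 28689$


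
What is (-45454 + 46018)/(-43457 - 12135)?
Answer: -141/13898 ≈ -0.010145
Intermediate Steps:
(-45454 + 46018)/(-43457 - 12135) = 564/(-55592) = 564*(-1/55592) = -141/13898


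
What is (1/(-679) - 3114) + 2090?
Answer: -695297/679 ≈ -1024.0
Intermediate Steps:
(1/(-679) - 3114) + 2090 = (-1/679 - 3114) + 2090 = -2114407/679 + 2090 = -695297/679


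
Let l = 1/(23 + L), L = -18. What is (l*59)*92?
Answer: 5428/5 ≈ 1085.6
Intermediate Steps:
l = ⅕ (l = 1/(23 - 18) = 1/5 = ⅕ ≈ 0.20000)
(l*59)*92 = ((⅕)*59)*92 = (59/5)*92 = 5428/5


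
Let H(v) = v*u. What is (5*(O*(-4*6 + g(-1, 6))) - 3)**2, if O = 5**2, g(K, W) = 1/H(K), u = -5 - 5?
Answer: 35772361/4 ≈ 8.9431e+6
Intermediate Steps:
u = -10
H(v) = -10*v (H(v) = v*(-10) = -10*v)
g(K, W) = -1/(10*K) (g(K, W) = 1/(-10*K) = -1/(10*K))
O = 25
(5*(O*(-4*6 + g(-1, 6))) - 3)**2 = (5*(25*(-4*6 - 1/10/(-1))) - 3)**2 = (5*(25*(-24 - 1/10*(-1))) - 3)**2 = (5*(25*(-24 + 1/10)) - 3)**2 = (5*(25*(-239/10)) - 3)**2 = (5*(-1195/2) - 3)**2 = (-5975/2 - 3)**2 = (-5981/2)**2 = 35772361/4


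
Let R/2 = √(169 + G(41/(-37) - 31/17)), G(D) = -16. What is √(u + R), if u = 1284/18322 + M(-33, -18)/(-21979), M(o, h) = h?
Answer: √(2874349572666504 + 243250014428670966*√17)/201349619 ≈ 4.9809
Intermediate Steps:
u = 14275416/201349619 (u = 1284/18322 - 18/(-21979) = 1284*(1/18322) - 18*(-1/21979) = 642/9161 + 18/21979 = 14275416/201349619 ≈ 0.070899)
R = 6*√17 (R = 2*√(169 - 16) = 2*√153 = 2*(3*√17) = 6*√17 ≈ 24.739)
√(u + R) = √(14275416/201349619 + 6*√17)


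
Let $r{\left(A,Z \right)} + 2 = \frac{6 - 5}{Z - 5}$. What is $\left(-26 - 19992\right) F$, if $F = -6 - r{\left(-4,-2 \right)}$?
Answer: $\frac{540486}{7} \approx 77212.0$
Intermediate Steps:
$r{\left(A,Z \right)} = -2 + \frac{1}{-5 + Z}$ ($r{\left(A,Z \right)} = -2 + \frac{6 - 5}{Z - 5} = -2 + 1 \frac{1}{-5 + Z} = -2 + \frac{1}{-5 + Z}$)
$F = - \frac{27}{7}$ ($F = -6 - \frac{11 - -4}{-5 - 2} = -6 - \frac{11 + 4}{-7} = -6 - \left(- \frac{1}{7}\right) 15 = -6 - - \frac{15}{7} = -6 + \frac{15}{7} = - \frac{27}{7} \approx -3.8571$)
$\left(-26 - 19992\right) F = \left(-26 - 19992\right) \left(- \frac{27}{7}\right) = \left(-20018\right) \left(- \frac{27}{7}\right) = \frac{540486}{7}$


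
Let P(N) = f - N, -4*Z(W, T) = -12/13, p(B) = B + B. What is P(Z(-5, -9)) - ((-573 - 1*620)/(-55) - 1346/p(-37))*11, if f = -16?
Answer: -1094063/2405 ≈ -454.91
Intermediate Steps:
p(B) = 2*B
Z(W, T) = 3/13 (Z(W, T) = -(-3)/13 = -1/4*(-12/13) = 3/13)
P(N) = -16 - N
P(Z(-5, -9)) - ((-573 - 1*620)/(-55) - 1346/p(-37))*11 = (-16 - 1*3/13) - ((-573 - 1*620)/(-55) - 1346/(2*(-37)))*11 = (-16 - 3/13) - ((-573 - 620)*(-1/55) - 1346/(-74))*11 = -211/13 - (-1193*(-1/55) - 1346*(-1/74))*11 = -211/13 - (1193/55 + 673/37)*11 = -211/13 - 81156*11/2035 = -211/13 - 1*81156/185 = -211/13 - 81156/185 = -1094063/2405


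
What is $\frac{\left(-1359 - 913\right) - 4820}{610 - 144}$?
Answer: $- \frac{3546}{233} \approx -15.219$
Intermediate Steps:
$\frac{\left(-1359 - 913\right) - 4820}{610 - 144} = \frac{-2272 - 4820}{466} = \left(-7092\right) \frac{1}{466} = - \frac{3546}{233}$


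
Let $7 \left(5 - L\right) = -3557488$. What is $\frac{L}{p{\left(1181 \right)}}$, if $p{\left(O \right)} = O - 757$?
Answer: $\frac{3557523}{2968} \approx 1198.6$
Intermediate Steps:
$L = \frac{3557523}{7}$ ($L = 5 - - \frac{3557488}{7} = 5 + \frac{3557488}{7} = \frac{3557523}{7} \approx 5.0822 \cdot 10^{5}$)
$p{\left(O \right)} = -757 + O$
$\frac{L}{p{\left(1181 \right)}} = \frac{3557523}{7 \left(-757 + 1181\right)} = \frac{3557523}{7 \cdot 424} = \frac{3557523}{7} \cdot \frac{1}{424} = \frac{3557523}{2968}$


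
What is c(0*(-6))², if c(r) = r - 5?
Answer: 25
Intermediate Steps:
c(r) = -5 + r
c(0*(-6))² = (-5 + 0*(-6))² = (-5 + 0)² = (-5)² = 25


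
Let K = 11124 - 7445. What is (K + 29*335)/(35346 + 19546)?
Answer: 6697/27446 ≈ 0.24401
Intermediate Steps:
K = 3679
(K + 29*335)/(35346 + 19546) = (3679 + 29*335)/(35346 + 19546) = (3679 + 9715)/54892 = 13394*(1/54892) = 6697/27446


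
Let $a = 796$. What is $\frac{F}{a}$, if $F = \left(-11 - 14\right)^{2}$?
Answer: $\frac{625}{796} \approx 0.78518$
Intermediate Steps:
$F = 625$ ($F = \left(-25\right)^{2} = 625$)
$\frac{F}{a} = \frac{625}{796}$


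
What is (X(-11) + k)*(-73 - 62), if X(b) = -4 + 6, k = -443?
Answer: 59535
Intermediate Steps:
X(b) = 2
(X(-11) + k)*(-73 - 62) = (2 - 443)*(-73 - 62) = -441*(-135) = 59535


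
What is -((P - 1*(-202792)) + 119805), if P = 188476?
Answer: -511073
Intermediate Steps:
-((P - 1*(-202792)) + 119805) = -((188476 - 1*(-202792)) + 119805) = -((188476 + 202792) + 119805) = -(391268 + 119805) = -1*511073 = -511073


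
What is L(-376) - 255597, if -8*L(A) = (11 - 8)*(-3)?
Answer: -2044767/8 ≈ -2.5560e+5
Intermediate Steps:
L(A) = 9/8 (L(A) = -(11 - 8)*(-3)/8 = -3*(-3)/8 = -⅛*(-9) = 9/8)
L(-376) - 255597 = 9/8 - 255597 = -2044767/8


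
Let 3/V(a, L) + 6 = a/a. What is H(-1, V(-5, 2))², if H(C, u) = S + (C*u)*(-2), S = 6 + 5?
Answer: 2401/25 ≈ 96.040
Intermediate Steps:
V(a, L) = -⅗ (V(a, L) = 3/(-6 + a/a) = 3/(-6 + 1) = 3/(-5) = 3*(-⅕) = -⅗)
S = 11
H(C, u) = 11 - 2*C*u (H(C, u) = 11 + (C*u)*(-2) = 11 - 2*C*u)
H(-1, V(-5, 2))² = (11 - 2*(-1)*(-⅗))² = (11 - 6/5)² = (49/5)² = 2401/25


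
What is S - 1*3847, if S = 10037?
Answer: 6190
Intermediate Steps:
S - 1*3847 = 10037 - 1*3847 = 10037 - 3847 = 6190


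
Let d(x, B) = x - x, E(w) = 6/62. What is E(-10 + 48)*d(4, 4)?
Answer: 0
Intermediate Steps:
E(w) = 3/31 (E(w) = 6*(1/62) = 3/31)
d(x, B) = 0
E(-10 + 48)*d(4, 4) = (3/31)*0 = 0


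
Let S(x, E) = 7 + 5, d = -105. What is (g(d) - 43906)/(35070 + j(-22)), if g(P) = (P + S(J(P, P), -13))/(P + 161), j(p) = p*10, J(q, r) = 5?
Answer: -144637/114800 ≈ -1.2599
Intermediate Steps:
S(x, E) = 12
j(p) = 10*p
g(P) = (12 + P)/(161 + P) (g(P) = (P + 12)/(P + 161) = (12 + P)/(161 + P))
(g(d) - 43906)/(35070 + j(-22)) = ((12 - 105)/(161 - 105) - 43906)/(35070 + 10*(-22)) = (-93/56 - 43906)/(35070 - 220) = ((1/56)*(-93) - 43906)/34850 = (-93/56 - 43906)*(1/34850) = -2458829/56*1/34850 = -144637/114800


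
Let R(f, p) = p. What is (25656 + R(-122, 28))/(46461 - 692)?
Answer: 25684/45769 ≈ 0.56117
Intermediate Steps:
(25656 + R(-122, 28))/(46461 - 692) = (25656 + 28)/(46461 - 692) = 25684/45769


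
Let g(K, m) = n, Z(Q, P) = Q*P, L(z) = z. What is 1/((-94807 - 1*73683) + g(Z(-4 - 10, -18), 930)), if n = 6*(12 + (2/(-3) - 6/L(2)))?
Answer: -1/168440 ≈ -5.9368e-6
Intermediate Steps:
n = 50 (n = 6*(12 + (2/(-3) - 6/2)) = 6*(12 + (2*(-⅓) - 6*½)) = 6*(12 + (-⅔ - 3)) = 6*(12 - 11/3) = 6*(25/3) = 50)
Z(Q, P) = P*Q
g(K, m) = 50
1/((-94807 - 1*73683) + g(Z(-4 - 10, -18), 930)) = 1/((-94807 - 1*73683) + 50) = 1/((-94807 - 73683) + 50) = 1/(-168490 + 50) = 1/(-168440) = -1/168440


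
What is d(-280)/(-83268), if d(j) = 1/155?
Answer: -1/12906540 ≈ -7.7480e-8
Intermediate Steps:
d(j) = 1/155
d(-280)/(-83268) = (1/155)/(-83268) = (1/155)*(-1/83268) = -1/12906540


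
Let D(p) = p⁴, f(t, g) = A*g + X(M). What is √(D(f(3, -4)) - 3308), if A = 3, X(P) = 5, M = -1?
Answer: I*√907 ≈ 30.116*I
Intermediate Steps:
f(t, g) = 5 + 3*g (f(t, g) = 3*g + 5 = 5 + 3*g)
√(D(f(3, -4)) - 3308) = √((5 + 3*(-4))⁴ - 3308) = √((5 - 12)⁴ - 3308) = √((-7)⁴ - 3308) = √(2401 - 3308) = √(-907) = I*√907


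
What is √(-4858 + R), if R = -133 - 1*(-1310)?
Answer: 3*I*√409 ≈ 60.671*I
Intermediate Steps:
R = 1177 (R = -133 + 1310 = 1177)
√(-4858 + R) = √(-4858 + 1177) = √(-3681) = 3*I*√409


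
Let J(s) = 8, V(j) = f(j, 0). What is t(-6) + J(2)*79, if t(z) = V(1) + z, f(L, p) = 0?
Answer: 626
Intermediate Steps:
V(j) = 0
t(z) = z (t(z) = 0 + z = z)
t(-6) + J(2)*79 = -6 + 8*79 = -6 + 632 = 626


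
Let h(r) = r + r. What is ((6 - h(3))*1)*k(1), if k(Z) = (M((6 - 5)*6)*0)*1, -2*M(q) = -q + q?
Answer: 0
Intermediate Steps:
h(r) = 2*r
M(q) = 0 (M(q) = -(-q + q)/2 = -1/2*0 = 0)
k(Z) = 0 (k(Z) = (0*0)*1 = 0*1 = 0)
((6 - h(3))*1)*k(1) = ((6 - 2*3)*1)*0 = ((6 - 1*6)*1)*0 = ((6 - 6)*1)*0 = (0*1)*0 = 0*0 = 0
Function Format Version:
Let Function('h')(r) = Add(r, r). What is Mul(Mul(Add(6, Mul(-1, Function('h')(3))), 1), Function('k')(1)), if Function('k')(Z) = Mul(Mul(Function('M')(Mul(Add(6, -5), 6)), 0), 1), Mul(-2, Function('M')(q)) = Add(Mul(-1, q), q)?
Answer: 0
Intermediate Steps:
Function('h')(r) = Mul(2, r)
Function('M')(q) = 0 (Function('M')(q) = Mul(Rational(-1, 2), Add(Mul(-1, q), q)) = Mul(Rational(-1, 2), 0) = 0)
Function('k')(Z) = 0 (Function('k')(Z) = Mul(Mul(0, 0), 1) = Mul(0, 1) = 0)
Mul(Mul(Add(6, Mul(-1, Function('h')(3))), 1), Function('k')(1)) = Mul(Mul(Add(6, Mul(-1, Mul(2, 3))), 1), 0) = Mul(Mul(Add(6, Mul(-1, 6)), 1), 0) = Mul(Mul(Add(6, -6), 1), 0) = Mul(Mul(0, 1), 0) = Mul(0, 0) = 0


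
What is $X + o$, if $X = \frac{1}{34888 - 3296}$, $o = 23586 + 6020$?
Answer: $\frac{935312753}{31592} \approx 29606.0$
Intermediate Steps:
$o = 29606$
$X = \frac{1}{31592} \approx 3.1654 \cdot 10^{-5}$
$X + o = \frac{1}{31592} + 29606 = \frac{935312753}{31592}$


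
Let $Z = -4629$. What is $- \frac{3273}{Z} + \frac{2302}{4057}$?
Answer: $\frac{7978173}{6259951} \approx 1.2745$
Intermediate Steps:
$- \frac{3273}{Z} + \frac{2302}{4057} = - \frac{3273}{-4629} + \frac{2302}{4057} = \left(-3273\right) \left(- \frac{1}{4629}\right) + 2302 \cdot \frac{1}{4057} = \frac{1091}{1543} + \frac{2302}{4057} = \frac{7978173}{6259951}$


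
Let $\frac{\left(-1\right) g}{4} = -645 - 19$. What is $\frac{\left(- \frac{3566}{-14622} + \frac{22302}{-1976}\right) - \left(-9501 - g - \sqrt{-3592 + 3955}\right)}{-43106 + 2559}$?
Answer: $- \frac{87733505719}{292881847596} - \frac{11 \sqrt{3}}{40547} \approx -0.30002$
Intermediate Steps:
$g = 2656$ ($g = - 4 \left(-645 - 19\right) = \left(-4\right) \left(-664\right) = 2656$)
$\frac{\left(- \frac{3566}{-14622} + \frac{22302}{-1976}\right) - \left(-9501 - g - \sqrt{-3592 + 3955}\right)}{-43106 + 2559} = \frac{\left(- \frac{3566}{-14622} + \frac{22302}{-1976}\right) + \left(\left(\left(2656 + \sqrt{-3592 + 3955}\right) + 12931\right) - 3430\right)}{-43106 + 2559} = \frac{\left(\left(-3566\right) \left(- \frac{1}{14622}\right) + 22302 \left(- \frac{1}{1976}\right)\right) + \left(\left(\left(2656 + \sqrt{363}\right) + 12931\right) - 3430\right)}{-40547} = \left(\left(\frac{1783}{7311} - \frac{11151}{988}\right) + \left(\left(\left(2656 + 11 \sqrt{3}\right) + 12931\right) - 3430\right)\right) \left(- \frac{1}{40547}\right) = \left(- \frac{79763357}{7223268} + \left(\left(15587 + 11 \sqrt{3}\right) - 3430\right)\right) \left(- \frac{1}{40547}\right) = \left(- \frac{79763357}{7223268} + \left(12157 + 11 \sqrt{3}\right)\right) \left(- \frac{1}{40547}\right) = \left(\frac{87733505719}{7223268} + 11 \sqrt{3}\right) \left(- \frac{1}{40547}\right) = - \frac{87733505719}{292881847596} - \frac{11 \sqrt{3}}{40547}$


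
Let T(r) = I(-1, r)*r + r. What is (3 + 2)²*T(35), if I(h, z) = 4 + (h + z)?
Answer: 34125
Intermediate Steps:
I(h, z) = 4 + h + z
T(r) = r + r*(3 + r) (T(r) = (4 - 1 + r)*r + r = (3 + r)*r + r = r*(3 + r) + r = r + r*(3 + r))
(3 + 2)²*T(35) = (3 + 2)²*(35*(4 + 35)) = 5²*(35*39) = 25*1365 = 34125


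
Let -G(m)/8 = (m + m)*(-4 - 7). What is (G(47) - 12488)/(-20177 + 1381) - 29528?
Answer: -138751018/4699 ≈ -29528.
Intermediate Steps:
G(m) = 176*m (G(m) = -8*(m + m)*(-4 - 7) = -8*2*m*(-11) = -(-176)*m = 176*m)
(G(47) - 12488)/(-20177 + 1381) - 29528 = (176*47 - 12488)/(-20177 + 1381) - 29528 = (8272 - 12488)/(-18796) - 29528 = -4216*(-1/18796) - 29528 = 1054/4699 - 29528 = -138751018/4699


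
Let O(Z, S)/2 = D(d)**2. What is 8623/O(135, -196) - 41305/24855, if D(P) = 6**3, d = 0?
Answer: -242661833/154617984 ≈ -1.5694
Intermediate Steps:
D(P) = 216
O(Z, S) = 93312 (O(Z, S) = 2*216**2 = 2*46656 = 93312)
8623/O(135, -196) - 41305/24855 = 8623/93312 - 41305/24855 = 8623*(1/93312) - 41305*1/24855 = 8623/93312 - 8261/4971 = -242661833/154617984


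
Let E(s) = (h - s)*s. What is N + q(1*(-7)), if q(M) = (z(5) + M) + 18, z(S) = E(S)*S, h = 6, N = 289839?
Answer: 289875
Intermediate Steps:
E(s) = s*(6 - s) (E(s) = (6 - s)*s = s*(6 - s))
z(S) = S²*(6 - S) (z(S) = (S*(6 - S))*S = S²*(6 - S))
q(M) = 43 + M (q(M) = (5²*(6 - 1*5) + M) + 18 = (25*(6 - 5) + M) + 18 = (25*1 + M) + 18 = (25 + M) + 18 = 43 + M)
N + q(1*(-7)) = 289839 + (43 + 1*(-7)) = 289839 + (43 - 7) = 289839 + 36 = 289875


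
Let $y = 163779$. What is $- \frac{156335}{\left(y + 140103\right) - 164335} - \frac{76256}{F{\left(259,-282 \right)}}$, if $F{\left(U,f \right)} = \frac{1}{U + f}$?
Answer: $\frac{244749652401}{139547} \approx 1.7539 \cdot 10^{6}$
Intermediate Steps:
$- \frac{156335}{\left(y + 140103\right) - 164335} - \frac{76256}{F{\left(259,-282 \right)}} = - \frac{156335}{\left(163779 + 140103\right) - 164335} - \frac{76256}{\frac{1}{259 - 282}} = - \frac{156335}{303882 - 164335} - \frac{76256}{\frac{1}{-23}} = - \frac{156335}{139547} - \frac{76256}{- \frac{1}{23}} = \left(-156335\right) \frac{1}{139547} - -1753888 = - \frac{156335}{139547} + 1753888 = \frac{244749652401}{139547}$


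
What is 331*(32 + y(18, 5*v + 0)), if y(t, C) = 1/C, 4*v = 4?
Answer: 53291/5 ≈ 10658.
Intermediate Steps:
v = 1 (v = (¼)*4 = 1)
331*(32 + y(18, 5*v + 0)) = 331*(32 + 1/(5*1 + 0)) = 331*(32 + 1/(5 + 0)) = 331*(32 + 1/5) = 331*(32 + ⅕) = 331*(161/5) = 53291/5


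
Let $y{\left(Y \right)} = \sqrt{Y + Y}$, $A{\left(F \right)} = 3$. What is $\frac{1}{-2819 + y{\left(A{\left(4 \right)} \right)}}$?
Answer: $- \frac{2819}{7946755} - \frac{\sqrt{6}}{7946755} \approx -0.00035504$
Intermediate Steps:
$y{\left(Y \right)} = \sqrt{2} \sqrt{Y}$ ($y{\left(Y \right)} = \sqrt{2 Y} = \sqrt{2} \sqrt{Y}$)
$\frac{1}{-2819 + y{\left(A{\left(4 \right)} \right)}} = \frac{1}{-2819 + \sqrt{2} \sqrt{3}} = \frac{1}{-2819 + \sqrt{6}}$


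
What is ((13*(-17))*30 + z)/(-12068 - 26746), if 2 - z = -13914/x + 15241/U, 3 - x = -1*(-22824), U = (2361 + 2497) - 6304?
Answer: 72796925677/426943209708 ≈ 0.17051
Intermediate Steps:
U = -1446 (U = 4858 - 6304 = -1446)
x = -22821 (x = 3 - (-1)*(-22824) = 3 - 1*22824 = 3 - 22824 = -22821)
z = 131231183/10999722 (z = 2 - (-13914/(-22821) + 15241/(-1446)) = 2 - (-13914*(-1/22821) + 15241*(-1/1446)) = 2 - (4638/7607 - 15241/1446) = 2 - 1*(-109231739/10999722) = 2 + 109231739/10999722 = 131231183/10999722 ≈ 11.930)
((13*(-17))*30 + z)/(-12068 - 26746) = ((13*(-17))*30 + 131231183/10999722)/(-12068 - 26746) = (-221*30 + 131231183/10999722)/(-38814) = (-6630 + 131231183/10999722)*(-1/38814) = -72796925677/10999722*(-1/38814) = 72796925677/426943209708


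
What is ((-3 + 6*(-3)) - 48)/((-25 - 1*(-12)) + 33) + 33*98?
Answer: 64611/20 ≈ 3230.6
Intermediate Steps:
((-3 + 6*(-3)) - 48)/((-25 - 1*(-12)) + 33) + 33*98 = ((-3 - 18) - 48)/((-25 + 12) + 33) + 3234 = (-21 - 48)/(-13 + 33) + 3234 = -69/20 + 3234 = 64611/20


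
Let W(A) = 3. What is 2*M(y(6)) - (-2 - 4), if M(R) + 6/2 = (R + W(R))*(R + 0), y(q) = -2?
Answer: -4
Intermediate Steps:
M(R) = -3 + R*(3 + R) (M(R) = -3 + (R + 3)*(R + 0) = -3 + (3 + R)*R = -3 + R*(3 + R))
2*M(y(6)) - (-2 - 4) = 2*(-3 + (-2)**2 + 3*(-2)) - (-2 - 4) = 2*(-3 + 4 - 6) - 1*(-6) = 2*(-5) + 6 = -10 + 6 = -4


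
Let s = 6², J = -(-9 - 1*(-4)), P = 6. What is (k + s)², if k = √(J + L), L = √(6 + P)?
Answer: (36 + √(5 + 2*√3))² ≈ 1513.9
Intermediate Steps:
J = 5 (J = -(-9 + 4) = -1*(-5) = 5)
L = 2*√3 (L = √(6 + 6) = √12 = 2*√3 ≈ 3.4641)
s = 36
k = √(5 + 2*√3) ≈ 2.9093
(k + s)² = (√(5 + 2*√3) + 36)² = (36 + √(5 + 2*√3))²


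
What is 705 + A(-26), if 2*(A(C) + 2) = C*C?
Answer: 1041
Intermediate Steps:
A(C) = -2 + C²/2 (A(C) = -2 + (C*C)/2 = -2 + C²/2)
705 + A(-26) = 705 + (-2 + (½)*(-26)²) = 705 + (-2 + (½)*676) = 705 + (-2 + 338) = 705 + 336 = 1041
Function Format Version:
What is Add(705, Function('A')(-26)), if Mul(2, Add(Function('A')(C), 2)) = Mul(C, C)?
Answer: 1041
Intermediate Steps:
Function('A')(C) = Add(-2, Mul(Rational(1, 2), Pow(C, 2))) (Function('A')(C) = Add(-2, Mul(Rational(1, 2), Mul(C, C))) = Add(-2, Mul(Rational(1, 2), Pow(C, 2))))
Add(705, Function('A')(-26)) = Add(705, Add(-2, Mul(Rational(1, 2), Pow(-26, 2)))) = Add(705, Add(-2, Mul(Rational(1, 2), 676))) = Add(705, Add(-2, 338)) = Add(705, 336) = 1041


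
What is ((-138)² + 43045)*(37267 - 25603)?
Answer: 724206096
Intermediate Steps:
((-138)² + 43045)*(37267 - 25603) = (19044 + 43045)*11664 = 62089*11664 = 724206096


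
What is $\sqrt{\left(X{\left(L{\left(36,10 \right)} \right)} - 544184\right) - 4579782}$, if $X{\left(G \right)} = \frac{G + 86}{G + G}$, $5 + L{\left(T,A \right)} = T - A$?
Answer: $\frac{i \sqrt{9038671530}}{42} \approx 2263.6 i$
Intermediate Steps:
$L{\left(T,A \right)} = -5 + T - A$ ($L{\left(T,A \right)} = -5 - \left(A - T\right) = -5 + T - A$)
$X{\left(G \right)} = \frac{86 + G}{2 G}$
$\sqrt{\left(X{\left(L{\left(36,10 \right)} \right)} - 544184\right) - 4579782} = \sqrt{\left(\frac{86 - -21}{2 \left(-5 + 36 - 10\right)} - 544184\right) - 4579782} = \sqrt{\left(\frac{86 + 21}{2 \cdot 21} - 544184\right) - 4579782} = \sqrt{\left(\frac{1}{2} \cdot \frac{1}{21} \cdot 107 - 544184\right) - 4579782} = \sqrt{\left(\frac{107}{42} - 544184\right) - 4579782} = \sqrt{- \frac{22855621}{42} - 4579782} = \sqrt{- \frac{215206465}{42}} = \frac{i \sqrt{9038671530}}{42}$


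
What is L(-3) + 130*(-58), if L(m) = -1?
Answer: -7541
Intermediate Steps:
L(-3) + 130*(-58) = -1 + 130*(-58) = -1 - 7540 = -7541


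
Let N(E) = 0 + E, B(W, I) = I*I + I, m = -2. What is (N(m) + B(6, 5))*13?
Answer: 364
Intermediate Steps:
B(W, I) = I + I**2 (B(W, I) = I**2 + I = I + I**2)
N(E) = E
(N(m) + B(6, 5))*13 = (-2 + 5*(1 + 5))*13 = (-2 + 5*6)*13 = (-2 + 30)*13 = 28*13 = 364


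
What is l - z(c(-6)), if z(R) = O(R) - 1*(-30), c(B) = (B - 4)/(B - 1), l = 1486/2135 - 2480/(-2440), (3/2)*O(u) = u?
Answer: -187282/6405 ≈ -29.240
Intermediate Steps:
O(u) = 2*u/3
l = 3656/2135 (l = 1486*(1/2135) - 2480*(-1/2440) = 1486/2135 + 62/61 = 3656/2135 ≈ 1.7124)
c(B) = (-4 + B)/(-1 + B)
z(R) = 30 + 2*R/3 (z(R) = 2*R/3 - 1*(-30) = 2*R/3 + 30 = 30 + 2*R/3)
l - z(c(-6)) = 3656/2135 - (30 + 2*((-4 - 6)/(-1 - 6))/3) = 3656/2135 - (30 + 2*(-10/(-7))/3) = 3656/2135 - (30 + 2*(-1/7*(-10))/3) = 3656/2135 - (30 + (2/3)*(10/7)) = 3656/2135 - (30 + 20/21) = 3656/2135 - 1*650/21 = 3656/2135 - 650/21 = -187282/6405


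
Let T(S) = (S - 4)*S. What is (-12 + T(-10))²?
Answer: 16384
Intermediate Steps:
T(S) = S*(-4 + S) (T(S) = (-4 + S)*S = S*(-4 + S))
(-12 + T(-10))² = (-12 - 10*(-4 - 10))² = (-12 - 10*(-14))² = (-12 + 140)² = 128² = 16384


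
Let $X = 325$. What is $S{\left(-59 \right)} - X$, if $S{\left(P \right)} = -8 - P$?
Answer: $-274$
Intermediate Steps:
$S{\left(-59 \right)} - X = \left(-8 - -59\right) - 325 = \left(-8 + 59\right) - 325 = 51 - 325 = -274$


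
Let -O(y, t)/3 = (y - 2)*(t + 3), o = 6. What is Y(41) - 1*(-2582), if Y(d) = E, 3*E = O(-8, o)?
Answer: 2672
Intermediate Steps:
O(y, t) = -3*(-2 + y)*(3 + t) (O(y, t) = -3*(y - 2)*(t + 3) = -3*(-2 + y)*(3 + t))
E = 90 (E = (18 - 9*(-8) + 6*6 - 3*6*(-8))/3 = (18 + 72 + 36 + 144)/3 = (⅓)*270 = 90)
Y(d) = 90
Y(41) - 1*(-2582) = 90 - 1*(-2582) = 90 + 2582 = 2672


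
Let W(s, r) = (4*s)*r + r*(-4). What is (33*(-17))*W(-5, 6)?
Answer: 80784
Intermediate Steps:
W(s, r) = -4*r + 4*r*s (W(s, r) = 4*r*s - 4*r = -4*r + 4*r*s)
(33*(-17))*W(-5, 6) = (33*(-17))*(4*6*(-1 - 5)) = -2244*6*(-6) = -561*(-144) = 80784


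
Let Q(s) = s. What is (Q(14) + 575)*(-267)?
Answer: -157263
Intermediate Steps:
(Q(14) + 575)*(-267) = (14 + 575)*(-267) = 589*(-267) = -157263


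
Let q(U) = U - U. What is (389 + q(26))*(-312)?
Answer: -121368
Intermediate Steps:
q(U) = 0
(389 + q(26))*(-312) = (389 + 0)*(-312) = 389*(-312) = -121368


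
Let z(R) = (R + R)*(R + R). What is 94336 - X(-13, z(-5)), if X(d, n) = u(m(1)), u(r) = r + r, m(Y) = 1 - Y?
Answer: 94336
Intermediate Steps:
u(r) = 2*r
z(R) = 4*R² (z(R) = (2*R)*(2*R) = 4*R²)
X(d, n) = 0 (X(d, n) = 2*(1 - 1*1) = 2*(1 - 1) = 2*0 = 0)
94336 - X(-13, z(-5)) = 94336 - 1*0 = 94336 + 0 = 94336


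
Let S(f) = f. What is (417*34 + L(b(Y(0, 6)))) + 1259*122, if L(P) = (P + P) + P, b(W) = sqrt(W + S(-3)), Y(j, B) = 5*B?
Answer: 167776 + 9*sqrt(3) ≈ 1.6779e+5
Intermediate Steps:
b(W) = sqrt(-3 + W) (b(W) = sqrt(W - 3) = sqrt(-3 + W))
L(P) = 3*P (L(P) = 2*P + P = 3*P)
(417*34 + L(b(Y(0, 6)))) + 1259*122 = (417*34 + 3*sqrt(-3 + 5*6)) + 1259*122 = (14178 + 3*sqrt(-3 + 30)) + 153598 = (14178 + 3*sqrt(27)) + 153598 = (14178 + 3*(3*sqrt(3))) + 153598 = (14178 + 9*sqrt(3)) + 153598 = 167776 + 9*sqrt(3)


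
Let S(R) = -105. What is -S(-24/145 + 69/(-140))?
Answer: 105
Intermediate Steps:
-S(-24/145 + 69/(-140)) = -1*(-105) = 105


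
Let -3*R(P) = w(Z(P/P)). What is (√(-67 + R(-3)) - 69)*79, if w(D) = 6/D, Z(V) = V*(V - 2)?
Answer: -5451 + 79*I*√65 ≈ -5451.0 + 636.92*I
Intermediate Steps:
Z(V) = V*(-2 + V)
R(P) = 2 (R(P) = -2/((P/P)*(-2 + P/P)) = -2/(1*(-2 + 1)) = -2/(1*(-1)) = -2/(-1) = -2*(-1) = -⅓*(-6) = 2)
(√(-67 + R(-3)) - 69)*79 = (√(-67 + 2) - 69)*79 = (√(-65) - 69)*79 = (I*√65 - 69)*79 = (-69 + I*√65)*79 = -5451 + 79*I*√65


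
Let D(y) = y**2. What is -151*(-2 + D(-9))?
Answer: -11929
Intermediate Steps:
-151*(-2 + D(-9)) = -151*(-2 + (-9)**2) = -151*(-2 + 81) = -151*79 = -11929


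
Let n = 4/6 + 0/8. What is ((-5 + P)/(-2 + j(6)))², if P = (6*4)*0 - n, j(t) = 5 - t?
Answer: 289/81 ≈ 3.5679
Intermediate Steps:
n = ⅔ (n = 4*(⅙) + 0*(⅛) = ⅔ + 0 = ⅔ ≈ 0.66667)
P = -⅔ (P = (6*4)*0 - 1*⅔ = 24*0 - ⅔ = 0 - ⅔ = -⅔ ≈ -0.66667)
((-5 + P)/(-2 + j(6)))² = ((-5 - ⅔)/(-2 + (5 - 1*6)))² = (-17/(3*(-2 + (5 - 6))))² = (-17/(3*(-2 - 1)))² = (-17/3/(-3))² = (-17/3*(-⅓))² = (17/9)² = 289/81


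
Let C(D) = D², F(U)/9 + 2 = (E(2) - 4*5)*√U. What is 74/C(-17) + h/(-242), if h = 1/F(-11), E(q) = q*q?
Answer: 227252809/887513220 - 2*I*√11/767745 ≈ 0.25606 - 8.6399e-6*I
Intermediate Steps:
E(q) = q²
F(U) = -18 - 144*√U (F(U) = -18 + 9*((2² - 4*5)*√U) = -18 + 9*((4 - 20)*√U) = -18 + 9*(-16*√U) = -18 - 144*√U)
h = 1/(-18 - 144*I*√11) ≈ -7.8802e-5 + 0.0020909*I
74/C(-17) + h/(-242) = 74/((-17)²) + (I/(18*(-I + 8*√11)))/(-242) = 74/289 + (I/(18*(-I + 8*√11)))*(-1/242) = 74*(1/289) - I/(4356*(-I + 8*√11)) = 74/289 - I/(4356*(-I + 8*√11))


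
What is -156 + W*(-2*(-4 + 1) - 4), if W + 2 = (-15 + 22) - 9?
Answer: -164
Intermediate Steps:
W = -4 (W = -2 + ((-15 + 22) - 9) = -2 + (7 - 9) = -2 - 2 = -4)
-156 + W*(-2*(-4 + 1) - 4) = -156 - 4*(-2*(-4 + 1) - 4) = -156 - 4*(-2*(-3) - 4) = -156 - 4*(6 - 4) = -156 - 4*2 = -156 - 8 = -164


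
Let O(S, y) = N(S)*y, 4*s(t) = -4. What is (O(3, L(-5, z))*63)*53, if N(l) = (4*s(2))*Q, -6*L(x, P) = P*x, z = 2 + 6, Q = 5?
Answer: -445200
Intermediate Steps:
z = 8
L(x, P) = -P*x/6
s(t) = -1 (s(t) = (¼)*(-4) = -1)
N(l) = -20 (N(l) = (4*(-1))*5 = -4*5 = -20)
O(S, y) = -20*y
(O(3, L(-5, z))*63)*53 = (-(-10)*8*(-5)/3*63)*53 = (-20*20/3*63)*53 = -400/3*63*53 = -8400*53 = -445200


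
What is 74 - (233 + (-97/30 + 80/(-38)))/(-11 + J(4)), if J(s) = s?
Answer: 425027/3990 ≈ 106.52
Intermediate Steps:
74 - (233 + (-97/30 + 80/(-38)))/(-11 + J(4)) = 74 - (233 + (-97/30 + 80/(-38)))/(-11 + 4) = 74 - (233 + (-97*1/30 + 80*(-1/38)))/(-7) = 74 - (233 + (-97/30 - 40/19))*(-1)/7 = 74 - (233 - 3043/570)*(-1)/7 = 74 - 129767*(-1)/(570*7) = 74 - 1*(-129767/3990) = 74 + 129767/3990 = 425027/3990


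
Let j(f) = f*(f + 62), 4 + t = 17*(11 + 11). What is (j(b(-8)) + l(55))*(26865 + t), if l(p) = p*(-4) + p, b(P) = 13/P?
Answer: -458610165/64 ≈ -7.1658e+6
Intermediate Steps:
l(p) = -3*p (l(p) = -4*p + p = -3*p)
t = 370 (t = -4 + 17*(11 + 11) = -4 + 17*22 = -4 + 374 = 370)
j(f) = f*(62 + f)
(j(b(-8)) + l(55))*(26865 + t) = ((13/(-8))*(62 + 13/(-8)) - 3*55)*(26865 + 370) = ((13*(-⅛))*(62 + 13*(-⅛)) - 165)*27235 = (-13*(62 - 13/8)/8 - 165)*27235 = (-13/8*483/8 - 165)*27235 = (-6279/64 - 165)*27235 = -16839/64*27235 = -458610165/64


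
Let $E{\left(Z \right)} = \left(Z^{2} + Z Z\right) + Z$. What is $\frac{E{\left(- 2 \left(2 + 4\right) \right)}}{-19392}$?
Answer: $- \frac{23}{1616} \approx -0.014233$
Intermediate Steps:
$E{\left(Z \right)} = Z + 2 Z^{2}$ ($E{\left(Z \right)} = \left(Z^{2} + Z^{2}\right) + Z = 2 Z^{2} + Z = Z + 2 Z^{2}$)
$\frac{E{\left(- 2 \left(2 + 4\right) \right)}}{-19392} = \frac{- 2 \left(2 + 4\right) \left(1 + 2 \left(- 2 \left(2 + 4\right)\right)\right)}{-19392} = \left(-2\right) 6 \left(1 + 2 \left(\left(-2\right) 6\right)\right) \left(- \frac{1}{19392}\right) = - 12 \left(1 + 2 \left(-12\right)\right) \left(- \frac{1}{19392}\right) = - 12 \left(1 - 24\right) \left(- \frac{1}{19392}\right) = \left(-12\right) \left(-23\right) \left(- \frac{1}{19392}\right) = 276 \left(- \frac{1}{19392}\right) = - \frac{23}{1616}$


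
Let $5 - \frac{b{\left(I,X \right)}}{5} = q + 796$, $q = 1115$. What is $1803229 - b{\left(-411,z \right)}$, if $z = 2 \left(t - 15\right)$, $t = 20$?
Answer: $1812759$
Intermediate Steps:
$z = 10$ ($z = 2 \left(20 - 15\right) = 2 \cdot 5 = 10$)
$b{\left(I,X \right)} = -9530$ ($b{\left(I,X \right)} = 25 - 5 \left(1115 + 796\right) = 25 - 9555 = -9530$)
$1803229 - b{\left(-411,z \right)} = 1803229 - -9530 = 1803229 + 9530 = 1812759$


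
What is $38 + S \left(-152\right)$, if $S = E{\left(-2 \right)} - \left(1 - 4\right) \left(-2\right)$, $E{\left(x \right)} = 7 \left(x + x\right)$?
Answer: $5206$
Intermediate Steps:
$E{\left(x \right)} = 14 x$ ($E{\left(x \right)} = 7 \cdot 2 x = 14 x$)
$S = -34$ ($S = 14 \left(-2\right) - \left(1 - 4\right) \left(-2\right) = -28 - \left(-3\right) \left(-2\right) = -28 - 6 = -34$)
$38 + S \left(-152\right) = 38 - -5168 = 38 + 5168 = 5206$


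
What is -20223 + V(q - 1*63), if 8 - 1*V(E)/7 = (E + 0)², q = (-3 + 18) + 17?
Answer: -26894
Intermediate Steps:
q = 32 (q = 15 + 17 = 32)
V(E) = 56 - 7*E² (V(E) = 56 - 7*(E + 0)² = 56 - 7*E²)
-20223 + V(q - 1*63) = -20223 + (56 - 7*(32 - 1*63)²) = -20223 + (56 - 7*(32 - 63)²) = -20223 + (56 - 7*(-31)²) = -20223 + (56 - 7*961) = -20223 + (56 - 6727) = -20223 - 6671 = -26894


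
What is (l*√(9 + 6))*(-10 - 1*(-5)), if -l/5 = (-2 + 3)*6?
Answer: 150*√15 ≈ 580.95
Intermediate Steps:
l = -30 (l = -5*(-2 + 3)*6 = -5*6 = -30)
(l*√(9 + 6))*(-10 - 1*(-5)) = (-30*√(9 + 6))*(-10 - 1*(-5)) = (-30*√15)*(-10 + 5) = -30*√15*(-5) = 150*√15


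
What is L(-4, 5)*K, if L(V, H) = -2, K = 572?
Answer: -1144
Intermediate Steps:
L(-4, 5)*K = -2*572 = -1144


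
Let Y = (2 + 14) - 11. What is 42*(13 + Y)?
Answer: 756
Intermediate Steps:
Y = 5 (Y = 16 - 11 = 5)
42*(13 + Y) = 42*(13 + 5) = 42*18 = 756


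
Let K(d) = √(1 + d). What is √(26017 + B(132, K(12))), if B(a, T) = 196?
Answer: √26213 ≈ 161.90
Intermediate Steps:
√(26017 + B(132, K(12))) = √(26017 + 196) = √26213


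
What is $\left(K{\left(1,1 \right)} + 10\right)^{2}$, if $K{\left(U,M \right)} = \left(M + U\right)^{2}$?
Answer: $196$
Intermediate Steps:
$\left(K{\left(1,1 \right)} + 10\right)^{2} = \left(\left(1 + 1\right)^{2} + 10\right)^{2} = \left(2^{2} + 10\right)^{2} = \left(4 + 10\right)^{2} = 14^{2} = 196$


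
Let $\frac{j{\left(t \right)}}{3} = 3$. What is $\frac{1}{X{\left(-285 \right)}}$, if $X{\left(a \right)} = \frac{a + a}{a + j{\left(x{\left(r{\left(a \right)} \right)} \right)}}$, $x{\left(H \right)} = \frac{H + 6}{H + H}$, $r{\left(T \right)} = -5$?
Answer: $\frac{46}{95} \approx 0.48421$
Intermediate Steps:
$x{\left(H \right)} = \frac{6 + H}{2 H}$
$j{\left(t \right)} = 9$ ($j{\left(t \right)} = 3 \cdot 3 = 9$)
$X{\left(a \right)} = \frac{2 a}{9 + a}$ ($X{\left(a \right)} = \frac{a + a}{a + 9} = \frac{2 a}{9 + a}$)
$\frac{1}{X{\left(-285 \right)}} = \frac{1}{2 \left(-285\right) \frac{1}{9 - 285}} = \frac{1}{2 \left(-285\right) \frac{1}{-276}} = \frac{1}{2 \left(-285\right) \left(- \frac{1}{276}\right)} = \frac{1}{\frac{95}{46}} = \frac{46}{95}$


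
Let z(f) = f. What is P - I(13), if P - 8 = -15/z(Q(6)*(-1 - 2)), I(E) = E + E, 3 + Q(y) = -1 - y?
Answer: -37/2 ≈ -18.500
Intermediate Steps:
Q(y) = -4 - y (Q(y) = -3 + (-1 - y) = -4 - y)
I(E) = 2*E
P = 15/2 (P = 8 - 15*1/((-1 - 2)*(-4 - 1*6)) = 8 - 15*(-1/(3*(-4 - 6))) = 8 - 15/((-10*(-3))) = 8 - 15/30 = 8 - 15*1/30 = 8 - ½ = 15/2 ≈ 7.5000)
P - I(13) = 15/2 - 2*13 = 15/2 - 1*26 = 15/2 - 26 = -37/2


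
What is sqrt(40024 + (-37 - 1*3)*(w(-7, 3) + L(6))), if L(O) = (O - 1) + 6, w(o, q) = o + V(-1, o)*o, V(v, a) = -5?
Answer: 8*sqrt(601) ≈ 196.12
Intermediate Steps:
w(o, q) = -4*o (w(o, q) = o - 5*o = -4*o)
L(O) = 5 + O (L(O) = (-1 + O) + 6 = 5 + O)
sqrt(40024 + (-37 - 1*3)*(w(-7, 3) + L(6))) = sqrt(40024 + (-37 - 1*3)*(-4*(-7) + (5 + 6))) = sqrt(40024 + (-37 - 3)*(28 + 11)) = sqrt(40024 - 40*39) = sqrt(40024 - 1560) = sqrt(38464) = 8*sqrt(601)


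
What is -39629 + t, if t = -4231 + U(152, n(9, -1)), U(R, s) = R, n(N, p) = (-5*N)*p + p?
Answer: -43708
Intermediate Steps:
n(N, p) = p - 5*N*p (n(N, p) = -5*N*p + p = p - 5*N*p)
t = -4079 (t = -4231 + 152 = -4079)
-39629 + t = -39629 - 4079 = -43708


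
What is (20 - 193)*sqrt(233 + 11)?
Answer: -346*sqrt(61) ≈ -2702.3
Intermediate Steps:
(20 - 193)*sqrt(233 + 11) = -346*sqrt(61)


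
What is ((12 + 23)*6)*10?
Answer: 2100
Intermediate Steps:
((12 + 23)*6)*10 = (35*6)*10 = 210*10 = 2100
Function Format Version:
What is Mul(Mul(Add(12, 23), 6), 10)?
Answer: 2100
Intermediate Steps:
Mul(Mul(Add(12, 23), 6), 10) = Mul(Mul(35, 6), 10) = Mul(210, 10) = 2100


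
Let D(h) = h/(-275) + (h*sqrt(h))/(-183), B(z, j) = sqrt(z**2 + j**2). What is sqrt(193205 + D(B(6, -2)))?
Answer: sqrt(19572482791125 - 2214300*250**(1/4) - 736758*sqrt(10))/10065 ≈ 439.55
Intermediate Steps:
B(z, j) = sqrt(j**2 + z**2)
D(h) = -h**(3/2)/183 - h/275 (D(h) = h*(-1/275) + h**(3/2)*(-1/183) = -h/275 - h**(3/2)/183 = -h**(3/2)/183 - h/275)
sqrt(193205 + D(B(6, -2))) = sqrt(193205 + (-((-2)**2 + 6**2)**(3/4)/183 - sqrt((-2)**2 + 6**2)/275)) = sqrt(193205 + (-(4 + 36)**(3/4)/183 - sqrt(4 + 36)/275)) = sqrt(193205 + (-4*250**(1/4)/183 - 2*sqrt(10)/275)) = sqrt(193205 + (-4*2**(1/4)*5**(3/4)/183 - 2*sqrt(10)/275)) = sqrt(193205 + (-2*sqrt(10)/275 - 4*2**(1/4)*5**(3/4)/183)) = sqrt(193205 - 2*sqrt(10)/275 - 4*2**(1/4)*5**(3/4)/183)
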